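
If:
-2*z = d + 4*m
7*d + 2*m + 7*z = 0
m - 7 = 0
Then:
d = 24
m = 7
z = -26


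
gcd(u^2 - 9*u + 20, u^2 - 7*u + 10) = u - 5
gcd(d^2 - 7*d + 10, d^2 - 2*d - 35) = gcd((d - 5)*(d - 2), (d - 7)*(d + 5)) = 1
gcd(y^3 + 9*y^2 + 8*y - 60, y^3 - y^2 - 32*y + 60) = y^2 + 4*y - 12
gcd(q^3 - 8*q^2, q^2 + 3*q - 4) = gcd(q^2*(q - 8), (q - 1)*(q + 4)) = 1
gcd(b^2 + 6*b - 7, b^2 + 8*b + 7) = b + 7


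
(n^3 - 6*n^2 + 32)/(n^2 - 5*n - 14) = (n^2 - 8*n + 16)/(n - 7)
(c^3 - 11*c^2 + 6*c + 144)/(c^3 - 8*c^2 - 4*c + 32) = (c^2 - 3*c - 18)/(c^2 - 4)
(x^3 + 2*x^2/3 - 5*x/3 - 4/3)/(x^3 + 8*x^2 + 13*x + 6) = (x - 4/3)/(x + 6)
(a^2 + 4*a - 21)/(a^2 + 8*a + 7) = (a - 3)/(a + 1)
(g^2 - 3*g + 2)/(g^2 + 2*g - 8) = (g - 1)/(g + 4)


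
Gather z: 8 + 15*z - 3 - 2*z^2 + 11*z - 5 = -2*z^2 + 26*z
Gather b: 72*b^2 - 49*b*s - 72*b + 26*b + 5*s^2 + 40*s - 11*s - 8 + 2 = 72*b^2 + b*(-49*s - 46) + 5*s^2 + 29*s - 6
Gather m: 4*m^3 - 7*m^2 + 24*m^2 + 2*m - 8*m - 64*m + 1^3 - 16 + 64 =4*m^3 + 17*m^2 - 70*m + 49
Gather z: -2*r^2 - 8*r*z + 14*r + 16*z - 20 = -2*r^2 + 14*r + z*(16 - 8*r) - 20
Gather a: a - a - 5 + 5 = 0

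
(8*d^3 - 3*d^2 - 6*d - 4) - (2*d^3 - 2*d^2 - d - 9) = 6*d^3 - d^2 - 5*d + 5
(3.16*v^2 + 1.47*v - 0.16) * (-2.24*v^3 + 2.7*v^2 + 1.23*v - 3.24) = -7.0784*v^5 + 5.2392*v^4 + 8.2142*v^3 - 8.8623*v^2 - 4.9596*v + 0.5184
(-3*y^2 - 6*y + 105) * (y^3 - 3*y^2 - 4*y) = -3*y^5 + 3*y^4 + 135*y^3 - 291*y^2 - 420*y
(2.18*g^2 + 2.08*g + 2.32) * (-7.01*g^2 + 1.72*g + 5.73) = -15.2818*g^4 - 10.8312*g^3 - 0.194199999999995*g^2 + 15.9088*g + 13.2936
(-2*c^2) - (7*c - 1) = -2*c^2 - 7*c + 1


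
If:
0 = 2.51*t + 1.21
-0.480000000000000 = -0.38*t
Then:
No Solution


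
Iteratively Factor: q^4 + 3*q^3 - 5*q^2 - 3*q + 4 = (q - 1)*(q^3 + 4*q^2 - q - 4) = (q - 1)^2*(q^2 + 5*q + 4) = (q - 1)^2*(q + 4)*(q + 1)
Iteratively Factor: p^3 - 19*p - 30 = (p + 2)*(p^2 - 2*p - 15) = (p - 5)*(p + 2)*(p + 3)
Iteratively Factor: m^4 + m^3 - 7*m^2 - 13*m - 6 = (m + 1)*(m^3 - 7*m - 6) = (m - 3)*(m + 1)*(m^2 + 3*m + 2) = (m - 3)*(m + 1)*(m + 2)*(m + 1)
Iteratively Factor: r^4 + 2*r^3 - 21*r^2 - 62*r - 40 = (r + 4)*(r^3 - 2*r^2 - 13*r - 10) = (r + 2)*(r + 4)*(r^2 - 4*r - 5) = (r - 5)*(r + 2)*(r + 4)*(r + 1)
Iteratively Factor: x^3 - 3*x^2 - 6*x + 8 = (x - 4)*(x^2 + x - 2) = (x - 4)*(x - 1)*(x + 2)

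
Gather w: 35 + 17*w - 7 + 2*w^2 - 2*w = 2*w^2 + 15*w + 28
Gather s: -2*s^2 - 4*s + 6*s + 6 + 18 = -2*s^2 + 2*s + 24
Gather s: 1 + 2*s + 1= 2*s + 2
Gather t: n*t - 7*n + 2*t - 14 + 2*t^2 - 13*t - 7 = -7*n + 2*t^2 + t*(n - 11) - 21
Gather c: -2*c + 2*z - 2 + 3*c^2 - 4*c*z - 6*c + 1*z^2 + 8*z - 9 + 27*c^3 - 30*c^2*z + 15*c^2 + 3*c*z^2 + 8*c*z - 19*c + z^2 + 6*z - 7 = 27*c^3 + c^2*(18 - 30*z) + c*(3*z^2 + 4*z - 27) + 2*z^2 + 16*z - 18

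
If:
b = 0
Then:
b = 0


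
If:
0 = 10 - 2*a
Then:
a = 5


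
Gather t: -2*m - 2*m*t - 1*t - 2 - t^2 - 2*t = -2*m - t^2 + t*(-2*m - 3) - 2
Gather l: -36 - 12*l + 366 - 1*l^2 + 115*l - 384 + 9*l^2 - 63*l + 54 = 8*l^2 + 40*l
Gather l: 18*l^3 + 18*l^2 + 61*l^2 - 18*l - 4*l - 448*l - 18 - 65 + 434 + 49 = 18*l^3 + 79*l^2 - 470*l + 400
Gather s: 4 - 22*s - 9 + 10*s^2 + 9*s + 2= 10*s^2 - 13*s - 3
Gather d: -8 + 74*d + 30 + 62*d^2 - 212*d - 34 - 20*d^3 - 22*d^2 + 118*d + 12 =-20*d^3 + 40*d^2 - 20*d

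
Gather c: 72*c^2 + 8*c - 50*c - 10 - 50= 72*c^2 - 42*c - 60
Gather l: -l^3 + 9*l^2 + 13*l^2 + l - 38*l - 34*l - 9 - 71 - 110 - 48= -l^3 + 22*l^2 - 71*l - 238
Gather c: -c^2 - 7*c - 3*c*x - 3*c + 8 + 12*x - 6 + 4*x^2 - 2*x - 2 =-c^2 + c*(-3*x - 10) + 4*x^2 + 10*x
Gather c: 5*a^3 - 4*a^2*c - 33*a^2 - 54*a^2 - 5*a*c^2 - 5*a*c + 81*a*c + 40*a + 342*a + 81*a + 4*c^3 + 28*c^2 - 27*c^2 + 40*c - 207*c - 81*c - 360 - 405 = 5*a^3 - 87*a^2 + 463*a + 4*c^3 + c^2*(1 - 5*a) + c*(-4*a^2 + 76*a - 248) - 765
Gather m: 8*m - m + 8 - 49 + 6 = 7*m - 35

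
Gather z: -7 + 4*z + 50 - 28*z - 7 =36 - 24*z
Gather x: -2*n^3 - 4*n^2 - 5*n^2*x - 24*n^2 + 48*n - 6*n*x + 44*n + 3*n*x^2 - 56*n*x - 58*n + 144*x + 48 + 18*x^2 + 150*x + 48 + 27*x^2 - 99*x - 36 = -2*n^3 - 28*n^2 + 34*n + x^2*(3*n + 45) + x*(-5*n^2 - 62*n + 195) + 60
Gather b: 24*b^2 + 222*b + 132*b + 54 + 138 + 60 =24*b^2 + 354*b + 252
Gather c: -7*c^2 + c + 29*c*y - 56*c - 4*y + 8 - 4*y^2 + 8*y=-7*c^2 + c*(29*y - 55) - 4*y^2 + 4*y + 8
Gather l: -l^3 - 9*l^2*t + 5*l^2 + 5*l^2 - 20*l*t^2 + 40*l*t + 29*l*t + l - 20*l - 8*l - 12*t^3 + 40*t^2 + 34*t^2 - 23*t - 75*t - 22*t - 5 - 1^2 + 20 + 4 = -l^3 + l^2*(10 - 9*t) + l*(-20*t^2 + 69*t - 27) - 12*t^3 + 74*t^2 - 120*t + 18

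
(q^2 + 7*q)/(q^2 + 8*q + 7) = q/(q + 1)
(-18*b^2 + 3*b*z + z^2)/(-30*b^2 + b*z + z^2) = (-3*b + z)/(-5*b + z)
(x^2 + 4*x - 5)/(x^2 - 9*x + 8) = (x + 5)/(x - 8)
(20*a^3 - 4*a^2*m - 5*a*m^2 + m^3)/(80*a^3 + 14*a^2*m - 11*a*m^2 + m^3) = (2*a - m)/(8*a - m)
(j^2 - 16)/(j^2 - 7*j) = (j^2 - 16)/(j*(j - 7))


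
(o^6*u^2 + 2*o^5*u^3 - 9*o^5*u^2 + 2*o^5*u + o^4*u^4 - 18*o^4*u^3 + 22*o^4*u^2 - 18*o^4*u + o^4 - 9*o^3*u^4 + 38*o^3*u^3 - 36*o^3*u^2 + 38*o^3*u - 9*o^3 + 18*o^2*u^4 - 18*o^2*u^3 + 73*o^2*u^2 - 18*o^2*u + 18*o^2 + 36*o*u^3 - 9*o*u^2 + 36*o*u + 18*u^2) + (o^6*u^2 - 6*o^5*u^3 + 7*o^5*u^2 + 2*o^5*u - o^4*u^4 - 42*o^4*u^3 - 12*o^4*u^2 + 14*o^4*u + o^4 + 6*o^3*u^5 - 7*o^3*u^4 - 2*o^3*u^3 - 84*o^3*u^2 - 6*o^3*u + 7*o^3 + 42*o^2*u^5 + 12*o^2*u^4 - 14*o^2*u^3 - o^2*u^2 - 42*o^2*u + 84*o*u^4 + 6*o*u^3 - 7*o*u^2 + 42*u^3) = 2*o^6*u^2 - 4*o^5*u^3 - 2*o^5*u^2 + 4*o^5*u - 60*o^4*u^3 + 10*o^4*u^2 - 4*o^4*u + 2*o^4 + 6*o^3*u^5 - 16*o^3*u^4 + 36*o^3*u^3 - 120*o^3*u^2 + 32*o^3*u - 2*o^3 + 42*o^2*u^5 + 30*o^2*u^4 - 32*o^2*u^3 + 72*o^2*u^2 - 60*o^2*u + 18*o^2 + 84*o*u^4 + 42*o*u^3 - 16*o*u^2 + 36*o*u + 42*u^3 + 18*u^2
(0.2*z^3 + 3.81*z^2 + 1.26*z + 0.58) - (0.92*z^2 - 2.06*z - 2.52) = 0.2*z^3 + 2.89*z^2 + 3.32*z + 3.1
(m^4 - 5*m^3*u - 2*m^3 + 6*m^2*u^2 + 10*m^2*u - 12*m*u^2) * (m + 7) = m^5 - 5*m^4*u + 5*m^4 + 6*m^3*u^2 - 25*m^3*u - 14*m^3 + 30*m^2*u^2 + 70*m^2*u - 84*m*u^2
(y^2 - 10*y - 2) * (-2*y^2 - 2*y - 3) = -2*y^4 + 18*y^3 + 21*y^2 + 34*y + 6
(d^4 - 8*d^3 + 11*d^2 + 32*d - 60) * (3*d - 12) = 3*d^5 - 36*d^4 + 129*d^3 - 36*d^2 - 564*d + 720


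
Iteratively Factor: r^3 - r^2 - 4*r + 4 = (r - 2)*(r^2 + r - 2) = (r - 2)*(r + 2)*(r - 1)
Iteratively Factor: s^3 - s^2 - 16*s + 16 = (s + 4)*(s^2 - 5*s + 4) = (s - 1)*(s + 4)*(s - 4)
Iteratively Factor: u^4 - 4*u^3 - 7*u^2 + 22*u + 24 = (u + 1)*(u^3 - 5*u^2 - 2*u + 24) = (u - 4)*(u + 1)*(u^2 - u - 6) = (u - 4)*(u - 3)*(u + 1)*(u + 2)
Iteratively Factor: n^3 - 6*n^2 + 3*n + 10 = (n - 5)*(n^2 - n - 2) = (n - 5)*(n - 2)*(n + 1)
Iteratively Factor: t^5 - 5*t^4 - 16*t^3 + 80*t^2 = (t)*(t^4 - 5*t^3 - 16*t^2 + 80*t) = t*(t - 4)*(t^3 - t^2 - 20*t) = t*(t - 5)*(t - 4)*(t^2 + 4*t) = t^2*(t - 5)*(t - 4)*(t + 4)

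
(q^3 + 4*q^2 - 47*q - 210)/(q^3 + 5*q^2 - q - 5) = (q^2 - q - 42)/(q^2 - 1)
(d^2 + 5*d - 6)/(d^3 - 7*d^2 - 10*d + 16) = (d + 6)/(d^2 - 6*d - 16)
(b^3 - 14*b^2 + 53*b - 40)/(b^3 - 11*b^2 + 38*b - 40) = (b^2 - 9*b + 8)/(b^2 - 6*b + 8)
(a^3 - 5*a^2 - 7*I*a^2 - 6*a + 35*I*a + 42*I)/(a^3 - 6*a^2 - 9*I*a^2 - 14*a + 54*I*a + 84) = (a + 1)/(a - 2*I)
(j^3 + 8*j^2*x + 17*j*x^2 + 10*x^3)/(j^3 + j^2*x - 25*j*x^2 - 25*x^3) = (-j - 2*x)/(-j + 5*x)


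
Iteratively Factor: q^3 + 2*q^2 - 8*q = (q)*(q^2 + 2*q - 8) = q*(q - 2)*(q + 4)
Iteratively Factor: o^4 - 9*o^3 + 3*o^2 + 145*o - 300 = (o + 4)*(o^3 - 13*o^2 + 55*o - 75) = (o - 3)*(o + 4)*(o^2 - 10*o + 25) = (o - 5)*(o - 3)*(o + 4)*(o - 5)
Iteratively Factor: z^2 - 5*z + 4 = (z - 1)*(z - 4)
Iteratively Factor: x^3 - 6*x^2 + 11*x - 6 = (x - 1)*(x^2 - 5*x + 6) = (x - 2)*(x - 1)*(x - 3)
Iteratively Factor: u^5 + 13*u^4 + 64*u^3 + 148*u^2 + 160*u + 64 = (u + 2)*(u^4 + 11*u^3 + 42*u^2 + 64*u + 32) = (u + 2)*(u + 4)*(u^3 + 7*u^2 + 14*u + 8) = (u + 2)*(u + 4)^2*(u^2 + 3*u + 2) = (u + 2)^2*(u + 4)^2*(u + 1)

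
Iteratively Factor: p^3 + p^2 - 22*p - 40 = (p + 4)*(p^2 - 3*p - 10) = (p - 5)*(p + 4)*(p + 2)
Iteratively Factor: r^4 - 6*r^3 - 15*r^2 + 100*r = (r - 5)*(r^3 - r^2 - 20*r) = r*(r - 5)*(r^2 - r - 20) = r*(r - 5)*(r + 4)*(r - 5)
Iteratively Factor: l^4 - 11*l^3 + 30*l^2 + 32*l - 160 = (l - 4)*(l^3 - 7*l^2 + 2*l + 40) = (l - 5)*(l - 4)*(l^2 - 2*l - 8) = (l - 5)*(l - 4)*(l + 2)*(l - 4)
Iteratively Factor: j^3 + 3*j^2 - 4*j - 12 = (j + 3)*(j^2 - 4) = (j - 2)*(j + 3)*(j + 2)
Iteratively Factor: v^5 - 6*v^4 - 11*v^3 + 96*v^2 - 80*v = (v - 5)*(v^4 - v^3 - 16*v^2 + 16*v) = (v - 5)*(v + 4)*(v^3 - 5*v^2 + 4*v) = (v - 5)*(v - 4)*(v + 4)*(v^2 - v) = v*(v - 5)*(v - 4)*(v + 4)*(v - 1)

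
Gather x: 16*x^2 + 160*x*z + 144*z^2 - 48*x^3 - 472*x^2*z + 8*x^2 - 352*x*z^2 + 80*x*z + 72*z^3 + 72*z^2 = -48*x^3 + x^2*(24 - 472*z) + x*(-352*z^2 + 240*z) + 72*z^3 + 216*z^2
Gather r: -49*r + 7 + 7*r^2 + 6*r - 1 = 7*r^2 - 43*r + 6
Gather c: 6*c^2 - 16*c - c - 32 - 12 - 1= 6*c^2 - 17*c - 45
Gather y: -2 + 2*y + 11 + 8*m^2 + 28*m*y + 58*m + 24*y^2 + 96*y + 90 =8*m^2 + 58*m + 24*y^2 + y*(28*m + 98) + 99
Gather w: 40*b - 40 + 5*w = 40*b + 5*w - 40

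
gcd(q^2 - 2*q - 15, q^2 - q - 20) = q - 5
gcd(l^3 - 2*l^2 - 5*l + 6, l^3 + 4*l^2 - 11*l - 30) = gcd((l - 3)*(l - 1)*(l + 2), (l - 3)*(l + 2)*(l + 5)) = l^2 - l - 6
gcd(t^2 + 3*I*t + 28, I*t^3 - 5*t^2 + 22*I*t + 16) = 1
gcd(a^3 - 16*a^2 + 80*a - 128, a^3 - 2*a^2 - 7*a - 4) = a - 4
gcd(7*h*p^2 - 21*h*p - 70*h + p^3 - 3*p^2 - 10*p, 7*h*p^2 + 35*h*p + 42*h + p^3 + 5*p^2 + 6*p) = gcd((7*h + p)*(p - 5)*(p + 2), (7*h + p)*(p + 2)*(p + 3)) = 7*h*p + 14*h + p^2 + 2*p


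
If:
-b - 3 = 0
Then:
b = -3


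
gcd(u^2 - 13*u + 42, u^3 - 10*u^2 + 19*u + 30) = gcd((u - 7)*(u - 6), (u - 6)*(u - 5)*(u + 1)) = u - 6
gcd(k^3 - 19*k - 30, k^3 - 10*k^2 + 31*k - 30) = k - 5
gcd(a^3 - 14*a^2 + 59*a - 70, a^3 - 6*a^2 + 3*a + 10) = a^2 - 7*a + 10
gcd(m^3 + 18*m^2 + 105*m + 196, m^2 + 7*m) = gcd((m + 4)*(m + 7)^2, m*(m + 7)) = m + 7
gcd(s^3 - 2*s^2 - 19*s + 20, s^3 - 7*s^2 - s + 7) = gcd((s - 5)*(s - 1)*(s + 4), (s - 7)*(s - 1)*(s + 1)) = s - 1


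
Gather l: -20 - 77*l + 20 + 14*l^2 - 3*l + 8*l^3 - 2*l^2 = 8*l^3 + 12*l^2 - 80*l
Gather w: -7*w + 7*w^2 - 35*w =7*w^2 - 42*w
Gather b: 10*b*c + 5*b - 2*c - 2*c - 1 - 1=b*(10*c + 5) - 4*c - 2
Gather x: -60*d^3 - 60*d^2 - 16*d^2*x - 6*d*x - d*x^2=-60*d^3 - 60*d^2 - d*x^2 + x*(-16*d^2 - 6*d)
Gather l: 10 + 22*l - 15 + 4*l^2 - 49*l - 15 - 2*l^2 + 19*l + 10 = 2*l^2 - 8*l - 10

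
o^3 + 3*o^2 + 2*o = o*(o + 1)*(o + 2)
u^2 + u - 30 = (u - 5)*(u + 6)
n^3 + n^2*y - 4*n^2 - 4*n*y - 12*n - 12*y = (n - 6)*(n + 2)*(n + y)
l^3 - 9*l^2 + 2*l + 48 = (l - 8)*(l - 3)*(l + 2)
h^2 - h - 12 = (h - 4)*(h + 3)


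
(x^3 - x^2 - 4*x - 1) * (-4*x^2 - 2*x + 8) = -4*x^5 + 2*x^4 + 26*x^3 + 4*x^2 - 30*x - 8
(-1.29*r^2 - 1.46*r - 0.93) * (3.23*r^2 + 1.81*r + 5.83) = -4.1667*r^4 - 7.0507*r^3 - 13.1672*r^2 - 10.1951*r - 5.4219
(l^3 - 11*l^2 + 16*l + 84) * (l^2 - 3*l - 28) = l^5 - 14*l^4 + 21*l^3 + 344*l^2 - 700*l - 2352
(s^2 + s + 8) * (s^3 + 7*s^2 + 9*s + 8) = s^5 + 8*s^4 + 24*s^3 + 73*s^2 + 80*s + 64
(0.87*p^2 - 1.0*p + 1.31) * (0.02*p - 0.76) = 0.0174*p^3 - 0.6812*p^2 + 0.7862*p - 0.9956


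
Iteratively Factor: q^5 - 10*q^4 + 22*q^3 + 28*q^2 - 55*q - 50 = (q + 1)*(q^4 - 11*q^3 + 33*q^2 - 5*q - 50) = (q + 1)^2*(q^3 - 12*q^2 + 45*q - 50) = (q - 2)*(q + 1)^2*(q^2 - 10*q + 25) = (q - 5)*(q - 2)*(q + 1)^2*(q - 5)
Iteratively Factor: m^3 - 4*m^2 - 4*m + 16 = (m - 4)*(m^2 - 4) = (m - 4)*(m - 2)*(m + 2)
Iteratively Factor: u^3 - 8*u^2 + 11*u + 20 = (u - 5)*(u^2 - 3*u - 4) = (u - 5)*(u - 4)*(u + 1)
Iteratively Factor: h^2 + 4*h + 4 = (h + 2)*(h + 2)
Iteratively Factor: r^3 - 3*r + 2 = (r - 1)*(r^2 + r - 2) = (r - 1)*(r + 2)*(r - 1)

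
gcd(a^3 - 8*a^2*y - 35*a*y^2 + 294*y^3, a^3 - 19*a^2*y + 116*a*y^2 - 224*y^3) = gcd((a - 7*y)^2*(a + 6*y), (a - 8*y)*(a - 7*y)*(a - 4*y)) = -a + 7*y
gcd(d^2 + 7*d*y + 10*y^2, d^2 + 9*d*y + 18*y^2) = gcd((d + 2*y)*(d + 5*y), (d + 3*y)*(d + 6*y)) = 1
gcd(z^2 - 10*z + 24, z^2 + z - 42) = z - 6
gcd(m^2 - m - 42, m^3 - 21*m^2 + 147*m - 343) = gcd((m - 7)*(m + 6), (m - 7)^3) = m - 7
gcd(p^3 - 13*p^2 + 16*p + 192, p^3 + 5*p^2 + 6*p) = p + 3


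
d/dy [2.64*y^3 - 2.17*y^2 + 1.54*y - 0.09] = 7.92*y^2 - 4.34*y + 1.54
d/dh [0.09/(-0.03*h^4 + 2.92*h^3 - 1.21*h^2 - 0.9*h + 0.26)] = (0.0108*h^3 - 0.7884*h^2 + 0.2178*h + 0.081)/(0.03*h^4 - 2.92*h^3 + 1.21*h^2 + 0.9*h - 0.26)^2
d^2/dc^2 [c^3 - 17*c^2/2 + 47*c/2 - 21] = 6*c - 17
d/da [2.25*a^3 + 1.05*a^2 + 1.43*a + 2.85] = 6.75*a^2 + 2.1*a + 1.43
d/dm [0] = 0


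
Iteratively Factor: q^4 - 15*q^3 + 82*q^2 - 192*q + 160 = (q - 5)*(q^3 - 10*q^2 + 32*q - 32) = (q - 5)*(q - 2)*(q^2 - 8*q + 16) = (q - 5)*(q - 4)*(q - 2)*(q - 4)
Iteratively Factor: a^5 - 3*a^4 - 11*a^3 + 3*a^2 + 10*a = (a - 1)*(a^4 - 2*a^3 - 13*a^2 - 10*a) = (a - 1)*(a + 2)*(a^3 - 4*a^2 - 5*a) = (a - 1)*(a + 1)*(a + 2)*(a^2 - 5*a) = (a - 5)*(a - 1)*(a + 1)*(a + 2)*(a)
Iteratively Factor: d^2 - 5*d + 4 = (d - 1)*(d - 4)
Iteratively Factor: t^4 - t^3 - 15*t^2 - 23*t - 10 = (t - 5)*(t^3 + 4*t^2 + 5*t + 2) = (t - 5)*(t + 1)*(t^2 + 3*t + 2) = (t - 5)*(t + 1)*(t + 2)*(t + 1)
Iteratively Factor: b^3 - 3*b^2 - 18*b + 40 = (b - 5)*(b^2 + 2*b - 8) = (b - 5)*(b - 2)*(b + 4)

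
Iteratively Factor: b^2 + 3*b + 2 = (b + 1)*(b + 2)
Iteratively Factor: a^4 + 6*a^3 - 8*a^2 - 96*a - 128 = (a + 4)*(a^3 + 2*a^2 - 16*a - 32) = (a + 2)*(a + 4)*(a^2 - 16) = (a - 4)*(a + 2)*(a + 4)*(a + 4)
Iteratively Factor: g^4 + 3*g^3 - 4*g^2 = (g - 1)*(g^3 + 4*g^2) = g*(g - 1)*(g^2 + 4*g) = g^2*(g - 1)*(g + 4)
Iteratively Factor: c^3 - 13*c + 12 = (c - 1)*(c^2 + c - 12) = (c - 1)*(c + 4)*(c - 3)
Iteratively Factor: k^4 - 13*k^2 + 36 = (k - 3)*(k^3 + 3*k^2 - 4*k - 12) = (k - 3)*(k - 2)*(k^2 + 5*k + 6) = (k - 3)*(k - 2)*(k + 2)*(k + 3)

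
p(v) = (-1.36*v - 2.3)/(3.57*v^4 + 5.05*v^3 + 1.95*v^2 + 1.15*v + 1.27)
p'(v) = (-1.36*v - 2.3)*(-14.28*v^3 - 15.15*v^2 - 3.9*v - 1.15)/(3.57*v^4 + 5.05*v^3 + 1.95*v^2 + 1.15*v + 1.27)^2 - 1.36/(3.57*v^4 + 5.05*v^3 + 1.95*v^2 + 1.15*v + 1.27) = (14.5656*v^4 + 46.58*v^3 + 37.497*v^2 + 8.97*v + 0.9178)/(12.7449*v^8 + 36.057*v^7 + 39.4255*v^6 + 27.906*v^5 + 24.4853*v^4 + 17.312*v^3 + 6.2755*v^2 + 2.921*v + 1.6129)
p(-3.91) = 0.01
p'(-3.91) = 0.00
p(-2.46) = 0.02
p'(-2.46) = 0.01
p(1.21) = -0.18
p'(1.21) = 0.37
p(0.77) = -0.49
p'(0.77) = 1.20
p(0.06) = -1.77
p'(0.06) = 0.88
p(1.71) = -0.07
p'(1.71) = 0.12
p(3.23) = -0.01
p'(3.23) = 0.01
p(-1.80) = 0.01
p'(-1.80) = -0.07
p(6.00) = -0.00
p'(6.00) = 0.00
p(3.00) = -0.01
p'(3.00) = 0.01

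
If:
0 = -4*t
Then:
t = 0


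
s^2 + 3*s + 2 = (s + 1)*(s + 2)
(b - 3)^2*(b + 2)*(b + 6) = b^4 + 2*b^3 - 27*b^2 + 108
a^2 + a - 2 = (a - 1)*(a + 2)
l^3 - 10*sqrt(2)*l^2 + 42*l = l*(l - 7*sqrt(2))*(l - 3*sqrt(2))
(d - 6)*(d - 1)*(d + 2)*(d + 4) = d^4 - d^3 - 28*d^2 - 20*d + 48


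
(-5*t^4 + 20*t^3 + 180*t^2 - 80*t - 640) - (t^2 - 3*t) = -5*t^4 + 20*t^3 + 179*t^2 - 77*t - 640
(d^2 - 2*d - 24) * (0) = 0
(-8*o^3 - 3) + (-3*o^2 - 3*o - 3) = -8*o^3 - 3*o^2 - 3*o - 6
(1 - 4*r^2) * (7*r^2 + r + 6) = -28*r^4 - 4*r^3 - 17*r^2 + r + 6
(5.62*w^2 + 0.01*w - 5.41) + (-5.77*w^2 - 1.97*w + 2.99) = -0.149999999999999*w^2 - 1.96*w - 2.42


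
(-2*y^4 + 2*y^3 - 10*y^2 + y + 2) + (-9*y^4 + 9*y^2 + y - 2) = -11*y^4 + 2*y^3 - y^2 + 2*y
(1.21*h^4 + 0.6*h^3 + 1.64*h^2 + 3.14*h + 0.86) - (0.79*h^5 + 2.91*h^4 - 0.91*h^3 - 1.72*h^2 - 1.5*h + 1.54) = -0.79*h^5 - 1.7*h^4 + 1.51*h^3 + 3.36*h^2 + 4.64*h - 0.68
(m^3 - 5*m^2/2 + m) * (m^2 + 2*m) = m^5 - m^4/2 - 4*m^3 + 2*m^2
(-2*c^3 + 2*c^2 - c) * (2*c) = -4*c^4 + 4*c^3 - 2*c^2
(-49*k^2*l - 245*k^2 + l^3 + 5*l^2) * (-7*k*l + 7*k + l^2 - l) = 343*k^3*l^2 + 1372*k^3*l - 1715*k^3 - 49*k^2*l^3 - 196*k^2*l^2 + 245*k^2*l - 7*k*l^4 - 28*k*l^3 + 35*k*l^2 + l^5 + 4*l^4 - 5*l^3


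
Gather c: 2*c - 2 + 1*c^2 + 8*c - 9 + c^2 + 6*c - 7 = 2*c^2 + 16*c - 18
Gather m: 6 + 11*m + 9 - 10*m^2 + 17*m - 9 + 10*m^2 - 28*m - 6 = 0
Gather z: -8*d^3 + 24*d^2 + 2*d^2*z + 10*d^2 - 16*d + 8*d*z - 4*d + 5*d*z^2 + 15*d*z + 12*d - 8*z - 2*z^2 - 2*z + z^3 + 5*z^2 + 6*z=-8*d^3 + 34*d^2 - 8*d + z^3 + z^2*(5*d + 3) + z*(2*d^2 + 23*d - 4)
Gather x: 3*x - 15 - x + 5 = 2*x - 10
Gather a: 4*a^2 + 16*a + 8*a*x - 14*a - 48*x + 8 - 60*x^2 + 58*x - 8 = 4*a^2 + a*(8*x + 2) - 60*x^2 + 10*x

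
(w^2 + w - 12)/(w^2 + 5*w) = (w^2 + w - 12)/(w*(w + 5))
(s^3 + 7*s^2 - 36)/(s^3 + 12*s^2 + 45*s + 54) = (s - 2)/(s + 3)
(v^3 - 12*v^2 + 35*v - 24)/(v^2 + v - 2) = (v^2 - 11*v + 24)/(v + 2)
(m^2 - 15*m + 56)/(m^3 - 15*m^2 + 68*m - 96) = (m - 7)/(m^2 - 7*m + 12)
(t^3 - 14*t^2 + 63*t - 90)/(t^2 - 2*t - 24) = (t^2 - 8*t + 15)/(t + 4)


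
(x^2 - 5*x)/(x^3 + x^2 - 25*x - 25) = x/(x^2 + 6*x + 5)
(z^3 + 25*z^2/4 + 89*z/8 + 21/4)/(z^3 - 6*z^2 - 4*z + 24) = (8*z^2 + 34*z + 21)/(8*(z^2 - 8*z + 12))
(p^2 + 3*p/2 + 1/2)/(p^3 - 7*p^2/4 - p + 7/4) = 2*(2*p + 1)/(4*p^2 - 11*p + 7)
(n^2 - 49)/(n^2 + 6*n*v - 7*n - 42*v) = (n + 7)/(n + 6*v)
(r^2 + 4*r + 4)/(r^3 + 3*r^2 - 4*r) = (r^2 + 4*r + 4)/(r*(r^2 + 3*r - 4))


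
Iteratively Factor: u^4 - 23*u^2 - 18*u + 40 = (u - 5)*(u^3 + 5*u^2 + 2*u - 8) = (u - 5)*(u + 2)*(u^2 + 3*u - 4) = (u - 5)*(u + 2)*(u + 4)*(u - 1)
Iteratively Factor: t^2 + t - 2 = (t - 1)*(t + 2)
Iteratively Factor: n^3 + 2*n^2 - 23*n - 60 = (n + 3)*(n^2 - n - 20) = (n + 3)*(n + 4)*(n - 5)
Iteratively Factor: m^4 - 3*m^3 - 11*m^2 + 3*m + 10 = (m - 1)*(m^3 - 2*m^2 - 13*m - 10) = (m - 1)*(m + 2)*(m^2 - 4*m - 5) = (m - 5)*(m - 1)*(m + 2)*(m + 1)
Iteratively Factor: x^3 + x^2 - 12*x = (x)*(x^2 + x - 12) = x*(x + 4)*(x - 3)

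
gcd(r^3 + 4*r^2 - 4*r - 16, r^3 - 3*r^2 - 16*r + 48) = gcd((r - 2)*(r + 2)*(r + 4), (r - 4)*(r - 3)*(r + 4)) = r + 4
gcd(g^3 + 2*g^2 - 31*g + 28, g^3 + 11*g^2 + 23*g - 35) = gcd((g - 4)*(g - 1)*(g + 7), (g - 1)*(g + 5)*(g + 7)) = g^2 + 6*g - 7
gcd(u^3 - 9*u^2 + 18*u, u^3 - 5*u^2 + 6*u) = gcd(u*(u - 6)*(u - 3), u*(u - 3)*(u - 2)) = u^2 - 3*u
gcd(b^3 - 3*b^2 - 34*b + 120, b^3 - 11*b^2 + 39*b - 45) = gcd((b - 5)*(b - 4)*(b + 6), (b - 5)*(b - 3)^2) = b - 5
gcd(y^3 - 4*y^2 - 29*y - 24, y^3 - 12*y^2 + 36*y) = 1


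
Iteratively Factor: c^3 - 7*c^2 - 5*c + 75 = (c - 5)*(c^2 - 2*c - 15) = (c - 5)^2*(c + 3)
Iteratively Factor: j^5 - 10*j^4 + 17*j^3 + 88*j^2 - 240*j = (j - 4)*(j^4 - 6*j^3 - 7*j^2 + 60*j) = (j - 4)*(j + 3)*(j^3 - 9*j^2 + 20*j) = (j - 5)*(j - 4)*(j + 3)*(j^2 - 4*j) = (j - 5)*(j - 4)^2*(j + 3)*(j)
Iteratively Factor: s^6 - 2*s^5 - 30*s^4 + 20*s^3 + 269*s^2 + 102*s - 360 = (s + 3)*(s^5 - 5*s^4 - 15*s^3 + 65*s^2 + 74*s - 120) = (s - 5)*(s + 3)*(s^4 - 15*s^2 - 10*s + 24) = (s - 5)*(s + 3)^2*(s^3 - 3*s^2 - 6*s + 8) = (s - 5)*(s + 2)*(s + 3)^2*(s^2 - 5*s + 4) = (s - 5)*(s - 4)*(s + 2)*(s + 3)^2*(s - 1)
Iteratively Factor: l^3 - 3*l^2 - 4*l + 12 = (l + 2)*(l^2 - 5*l + 6) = (l - 2)*(l + 2)*(l - 3)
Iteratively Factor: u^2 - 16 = (u - 4)*(u + 4)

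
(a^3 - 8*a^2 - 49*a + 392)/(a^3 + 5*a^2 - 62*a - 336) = (a - 7)/(a + 6)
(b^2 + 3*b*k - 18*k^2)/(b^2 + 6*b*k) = (b - 3*k)/b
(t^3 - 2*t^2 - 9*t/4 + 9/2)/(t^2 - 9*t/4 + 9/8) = 2*(2*t^2 - t - 6)/(4*t - 3)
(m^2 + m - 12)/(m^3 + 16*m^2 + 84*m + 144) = (m - 3)/(m^2 + 12*m + 36)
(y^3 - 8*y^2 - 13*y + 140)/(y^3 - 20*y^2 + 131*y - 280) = (y + 4)/(y - 8)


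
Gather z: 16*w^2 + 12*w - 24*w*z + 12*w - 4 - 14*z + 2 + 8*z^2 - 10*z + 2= 16*w^2 + 24*w + 8*z^2 + z*(-24*w - 24)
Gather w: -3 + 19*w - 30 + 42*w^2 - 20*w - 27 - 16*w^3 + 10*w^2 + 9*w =-16*w^3 + 52*w^2 + 8*w - 60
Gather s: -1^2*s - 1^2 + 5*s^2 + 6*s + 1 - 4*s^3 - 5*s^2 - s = -4*s^3 + 4*s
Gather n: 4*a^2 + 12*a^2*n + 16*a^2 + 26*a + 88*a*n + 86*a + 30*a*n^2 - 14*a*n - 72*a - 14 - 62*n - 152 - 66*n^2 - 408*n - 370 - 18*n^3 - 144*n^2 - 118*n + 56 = 20*a^2 + 40*a - 18*n^3 + n^2*(30*a - 210) + n*(12*a^2 + 74*a - 588) - 480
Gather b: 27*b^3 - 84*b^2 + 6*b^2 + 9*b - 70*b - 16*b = 27*b^3 - 78*b^2 - 77*b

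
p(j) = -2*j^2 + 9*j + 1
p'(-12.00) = 57.00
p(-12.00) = -395.00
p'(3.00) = -3.00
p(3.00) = 10.00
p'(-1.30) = 14.20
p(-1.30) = -14.08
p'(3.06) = -3.24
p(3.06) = 9.81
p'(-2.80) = 20.20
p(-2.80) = -39.88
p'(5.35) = -12.40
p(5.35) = -8.09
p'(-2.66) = 19.64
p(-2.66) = -37.09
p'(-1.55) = 15.20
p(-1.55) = -17.76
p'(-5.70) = 31.80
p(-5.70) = -115.28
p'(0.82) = 5.72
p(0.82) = 7.04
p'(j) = 9 - 4*j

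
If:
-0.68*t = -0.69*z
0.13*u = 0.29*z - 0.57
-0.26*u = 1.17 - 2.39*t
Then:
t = 0.02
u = -4.35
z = 0.02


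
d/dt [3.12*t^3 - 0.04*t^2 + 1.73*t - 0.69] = 9.36*t^2 - 0.08*t + 1.73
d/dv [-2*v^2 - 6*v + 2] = -4*v - 6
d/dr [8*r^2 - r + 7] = 16*r - 1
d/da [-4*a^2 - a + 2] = -8*a - 1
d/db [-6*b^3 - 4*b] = -18*b^2 - 4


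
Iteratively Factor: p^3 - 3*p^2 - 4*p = (p)*(p^2 - 3*p - 4) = p*(p - 4)*(p + 1)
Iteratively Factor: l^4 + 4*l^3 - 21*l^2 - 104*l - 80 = (l + 4)*(l^3 - 21*l - 20) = (l + 4)^2*(l^2 - 4*l - 5) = (l - 5)*(l + 4)^2*(l + 1)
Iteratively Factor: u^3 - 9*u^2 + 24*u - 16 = (u - 4)*(u^2 - 5*u + 4) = (u - 4)*(u - 1)*(u - 4)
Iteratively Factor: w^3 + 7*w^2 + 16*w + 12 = (w + 2)*(w^2 + 5*w + 6) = (w + 2)^2*(w + 3)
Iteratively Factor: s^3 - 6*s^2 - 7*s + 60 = (s - 5)*(s^2 - s - 12) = (s - 5)*(s + 3)*(s - 4)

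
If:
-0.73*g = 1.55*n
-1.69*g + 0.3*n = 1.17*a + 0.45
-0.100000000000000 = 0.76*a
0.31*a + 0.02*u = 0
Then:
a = -0.13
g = -0.16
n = 0.08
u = 2.04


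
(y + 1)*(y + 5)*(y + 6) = y^3 + 12*y^2 + 41*y + 30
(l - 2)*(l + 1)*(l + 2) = l^3 + l^2 - 4*l - 4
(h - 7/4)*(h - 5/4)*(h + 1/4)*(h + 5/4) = h^4 - 3*h^3/2 - 2*h^2 + 75*h/32 + 175/256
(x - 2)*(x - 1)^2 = x^3 - 4*x^2 + 5*x - 2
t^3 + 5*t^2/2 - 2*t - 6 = (t - 3/2)*(t + 2)^2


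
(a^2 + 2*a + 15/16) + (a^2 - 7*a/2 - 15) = 2*a^2 - 3*a/2 - 225/16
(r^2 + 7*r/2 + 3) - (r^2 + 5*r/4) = 9*r/4 + 3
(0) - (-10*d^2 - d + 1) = 10*d^2 + d - 1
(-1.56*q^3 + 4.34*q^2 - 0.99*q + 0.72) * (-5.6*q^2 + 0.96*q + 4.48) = 8.736*q^5 - 25.8016*q^4 + 2.7216*q^3 + 14.4608*q^2 - 3.744*q + 3.2256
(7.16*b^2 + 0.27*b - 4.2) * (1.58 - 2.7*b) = -19.332*b^3 + 10.5838*b^2 + 11.7666*b - 6.636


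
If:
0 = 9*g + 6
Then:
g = -2/3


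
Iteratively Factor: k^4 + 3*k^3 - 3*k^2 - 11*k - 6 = (k + 3)*(k^3 - 3*k - 2) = (k + 1)*(k + 3)*(k^2 - k - 2) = (k + 1)^2*(k + 3)*(k - 2)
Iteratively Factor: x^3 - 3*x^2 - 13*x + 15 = (x - 5)*(x^2 + 2*x - 3) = (x - 5)*(x + 3)*(x - 1)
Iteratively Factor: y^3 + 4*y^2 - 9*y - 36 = (y - 3)*(y^2 + 7*y + 12) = (y - 3)*(y + 4)*(y + 3)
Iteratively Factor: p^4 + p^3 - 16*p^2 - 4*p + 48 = (p + 4)*(p^3 - 3*p^2 - 4*p + 12) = (p - 2)*(p + 4)*(p^2 - p - 6) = (p - 2)*(p + 2)*(p + 4)*(p - 3)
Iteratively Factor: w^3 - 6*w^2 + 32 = (w - 4)*(w^2 - 2*w - 8) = (w - 4)*(w + 2)*(w - 4)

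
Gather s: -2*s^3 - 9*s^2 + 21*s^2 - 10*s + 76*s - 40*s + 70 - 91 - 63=-2*s^3 + 12*s^2 + 26*s - 84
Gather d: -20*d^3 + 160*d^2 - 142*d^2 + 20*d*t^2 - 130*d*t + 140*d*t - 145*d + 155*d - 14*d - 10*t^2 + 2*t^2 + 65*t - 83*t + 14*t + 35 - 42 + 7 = -20*d^3 + 18*d^2 + d*(20*t^2 + 10*t - 4) - 8*t^2 - 4*t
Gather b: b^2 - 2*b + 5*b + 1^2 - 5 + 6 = b^2 + 3*b + 2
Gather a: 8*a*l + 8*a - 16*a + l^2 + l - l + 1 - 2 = a*(8*l - 8) + l^2 - 1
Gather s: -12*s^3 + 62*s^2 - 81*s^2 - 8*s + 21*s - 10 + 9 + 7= -12*s^3 - 19*s^2 + 13*s + 6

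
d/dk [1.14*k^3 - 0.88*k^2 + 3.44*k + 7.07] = 3.42*k^2 - 1.76*k + 3.44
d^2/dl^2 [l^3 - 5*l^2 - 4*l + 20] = 6*l - 10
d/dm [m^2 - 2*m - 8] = 2*m - 2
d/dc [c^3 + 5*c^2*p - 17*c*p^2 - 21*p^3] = 3*c^2 + 10*c*p - 17*p^2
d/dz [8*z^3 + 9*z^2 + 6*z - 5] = 24*z^2 + 18*z + 6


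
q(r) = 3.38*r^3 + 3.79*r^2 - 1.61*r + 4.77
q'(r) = 10.14*r^2 + 7.58*r - 1.61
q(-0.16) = 5.11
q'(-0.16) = -2.56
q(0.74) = 7.02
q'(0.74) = 9.55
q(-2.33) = -13.66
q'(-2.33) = 35.78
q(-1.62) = 2.95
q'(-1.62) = 12.72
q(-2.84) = -37.51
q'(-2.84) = 58.65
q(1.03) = 10.83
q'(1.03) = 16.95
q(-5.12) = -341.29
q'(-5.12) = 225.39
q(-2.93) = -43.00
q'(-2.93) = 63.23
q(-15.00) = -10525.83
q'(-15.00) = 2166.19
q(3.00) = 125.31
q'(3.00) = 112.39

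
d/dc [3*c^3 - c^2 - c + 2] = 9*c^2 - 2*c - 1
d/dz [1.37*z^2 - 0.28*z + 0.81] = 2.74*z - 0.28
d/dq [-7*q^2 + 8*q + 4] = 8 - 14*q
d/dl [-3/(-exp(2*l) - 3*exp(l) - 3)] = (-6*exp(l) - 9)*exp(l)/(exp(2*l) + 3*exp(l) + 3)^2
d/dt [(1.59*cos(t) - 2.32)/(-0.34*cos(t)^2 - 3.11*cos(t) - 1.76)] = (-0.5406*cos(t)^2 + 1.5776*cos(t) + 10.0136)*sin(t)/(0.1156*cos(t)^4 + 2.1148*cos(t)^3 + 10.8689*cos(t)^2 + 10.9472*cos(t) + 3.0976)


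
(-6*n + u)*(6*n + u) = -36*n^2 + u^2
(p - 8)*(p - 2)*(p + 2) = p^3 - 8*p^2 - 4*p + 32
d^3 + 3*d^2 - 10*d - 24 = (d - 3)*(d + 2)*(d + 4)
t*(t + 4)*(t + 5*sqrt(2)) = t^3 + 4*t^2 + 5*sqrt(2)*t^2 + 20*sqrt(2)*t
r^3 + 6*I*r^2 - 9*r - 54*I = (r - 3)*(r + 3)*(r + 6*I)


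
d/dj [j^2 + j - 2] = 2*j + 1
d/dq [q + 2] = 1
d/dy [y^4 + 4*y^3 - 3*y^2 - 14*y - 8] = 4*y^3 + 12*y^2 - 6*y - 14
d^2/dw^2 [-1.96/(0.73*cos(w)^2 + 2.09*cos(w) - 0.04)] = (4.177936*(1 - cos(w)^2)^2 + 8.971116*cos(w)^3 + 10.879372*cos(w)^2 - 17.778376*cos(w) - 21.415352)/(0.73*cos(w)^2 + 2.09*cos(w) - 0.04)^3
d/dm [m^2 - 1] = 2*m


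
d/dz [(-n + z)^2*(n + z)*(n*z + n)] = n*(n - z)*((n - z)*(n + z) + (n - z)*(z + 1) - 2*(n + z)*(z + 1))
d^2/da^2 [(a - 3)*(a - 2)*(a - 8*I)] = 6*a - 10 - 16*I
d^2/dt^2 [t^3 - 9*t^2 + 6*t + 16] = 6*t - 18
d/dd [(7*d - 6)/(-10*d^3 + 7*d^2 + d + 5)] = (-70*d^3 + 49*d^2 + 7*d - (7*d - 6)*(-30*d^2 + 14*d + 1) + 35)/(-10*d^3 + 7*d^2 + d + 5)^2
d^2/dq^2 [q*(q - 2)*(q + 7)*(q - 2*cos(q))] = 2*q^3*cos(q) + 12*q^2*sin(q) + 10*q^2*cos(q) + 12*q^2 - 40*sqrt(2)*q*cos(q + pi/4) + 30*q - 56*sin(q) - 20*cos(q) - 28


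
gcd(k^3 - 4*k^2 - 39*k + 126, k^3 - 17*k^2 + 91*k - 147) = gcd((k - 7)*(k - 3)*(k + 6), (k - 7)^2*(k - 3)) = k^2 - 10*k + 21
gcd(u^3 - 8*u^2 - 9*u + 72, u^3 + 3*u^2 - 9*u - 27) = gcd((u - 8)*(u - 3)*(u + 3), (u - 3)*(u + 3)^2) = u^2 - 9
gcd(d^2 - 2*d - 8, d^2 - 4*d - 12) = d + 2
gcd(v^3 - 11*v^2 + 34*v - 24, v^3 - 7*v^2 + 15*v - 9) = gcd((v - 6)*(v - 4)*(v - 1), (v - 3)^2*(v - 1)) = v - 1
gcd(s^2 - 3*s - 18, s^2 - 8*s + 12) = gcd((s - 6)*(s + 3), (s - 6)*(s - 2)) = s - 6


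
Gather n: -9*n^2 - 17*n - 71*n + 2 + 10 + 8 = -9*n^2 - 88*n + 20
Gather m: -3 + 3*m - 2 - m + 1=2*m - 4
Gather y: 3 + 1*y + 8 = y + 11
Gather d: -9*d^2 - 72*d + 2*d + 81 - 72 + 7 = -9*d^2 - 70*d + 16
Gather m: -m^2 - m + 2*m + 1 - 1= -m^2 + m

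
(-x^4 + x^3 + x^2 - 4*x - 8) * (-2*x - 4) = 2*x^5 + 2*x^4 - 6*x^3 + 4*x^2 + 32*x + 32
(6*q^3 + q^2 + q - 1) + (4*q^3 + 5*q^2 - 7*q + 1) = 10*q^3 + 6*q^2 - 6*q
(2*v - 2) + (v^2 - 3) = v^2 + 2*v - 5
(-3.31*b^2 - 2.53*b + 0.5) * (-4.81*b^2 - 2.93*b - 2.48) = 15.9211*b^4 + 21.8676*b^3 + 13.2167*b^2 + 4.8094*b - 1.24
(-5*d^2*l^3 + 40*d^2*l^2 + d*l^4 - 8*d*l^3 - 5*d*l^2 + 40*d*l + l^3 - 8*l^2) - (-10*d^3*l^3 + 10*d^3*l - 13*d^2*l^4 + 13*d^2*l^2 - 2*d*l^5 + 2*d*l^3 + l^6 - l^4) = 10*d^3*l^3 - 10*d^3*l + 13*d^2*l^4 - 5*d^2*l^3 + 27*d^2*l^2 + 2*d*l^5 + d*l^4 - 10*d*l^3 - 5*d*l^2 + 40*d*l - l^6 + l^4 + l^3 - 8*l^2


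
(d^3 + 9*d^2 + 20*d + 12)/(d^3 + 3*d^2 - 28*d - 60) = (d + 1)/(d - 5)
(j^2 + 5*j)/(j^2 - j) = (j + 5)/(j - 1)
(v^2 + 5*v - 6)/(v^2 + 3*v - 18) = (v - 1)/(v - 3)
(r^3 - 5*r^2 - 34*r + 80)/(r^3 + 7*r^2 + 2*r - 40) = (r - 8)/(r + 4)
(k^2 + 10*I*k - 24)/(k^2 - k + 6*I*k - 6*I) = (k + 4*I)/(k - 1)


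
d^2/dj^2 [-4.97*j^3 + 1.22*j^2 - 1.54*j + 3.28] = 2.44 - 29.82*j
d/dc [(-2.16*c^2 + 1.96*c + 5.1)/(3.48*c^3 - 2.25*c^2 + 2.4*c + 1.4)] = (7.5168*c^4 - 13.6416*c^3 - 54.018*c^2 + 16.902*c - 9.496)/(12.1104*c^6 - 15.66*c^5 + 21.7665*c^4 - 1.056*c^3 - 0.54*c^2 + 6.72*c + 1.96)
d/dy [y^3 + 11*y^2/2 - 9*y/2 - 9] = 3*y^2 + 11*y - 9/2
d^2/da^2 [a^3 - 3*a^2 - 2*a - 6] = 6*a - 6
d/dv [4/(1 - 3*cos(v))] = -12*sin(v)/(3*cos(v) - 1)^2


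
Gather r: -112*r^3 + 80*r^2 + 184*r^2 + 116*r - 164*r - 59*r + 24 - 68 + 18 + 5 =-112*r^3 + 264*r^2 - 107*r - 21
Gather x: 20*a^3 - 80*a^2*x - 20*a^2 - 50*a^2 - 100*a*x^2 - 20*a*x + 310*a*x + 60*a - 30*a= 20*a^3 - 70*a^2 - 100*a*x^2 + 30*a + x*(-80*a^2 + 290*a)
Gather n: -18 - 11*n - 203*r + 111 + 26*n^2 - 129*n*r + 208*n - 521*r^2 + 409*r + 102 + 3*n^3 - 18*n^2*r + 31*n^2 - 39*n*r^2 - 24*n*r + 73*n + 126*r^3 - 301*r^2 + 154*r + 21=3*n^3 + n^2*(57 - 18*r) + n*(-39*r^2 - 153*r + 270) + 126*r^3 - 822*r^2 + 360*r + 216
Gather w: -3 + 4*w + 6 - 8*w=3 - 4*w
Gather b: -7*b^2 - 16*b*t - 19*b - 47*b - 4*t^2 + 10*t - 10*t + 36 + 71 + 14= -7*b^2 + b*(-16*t - 66) - 4*t^2 + 121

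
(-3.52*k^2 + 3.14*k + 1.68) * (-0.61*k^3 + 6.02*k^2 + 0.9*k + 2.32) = 2.1472*k^5 - 23.1058*k^4 + 14.71*k^3 + 4.7732*k^2 + 8.7968*k + 3.8976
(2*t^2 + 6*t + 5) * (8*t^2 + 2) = 16*t^4 + 48*t^3 + 44*t^2 + 12*t + 10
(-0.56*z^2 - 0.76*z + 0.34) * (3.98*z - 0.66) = -2.2288*z^3 - 2.6552*z^2 + 1.8548*z - 0.2244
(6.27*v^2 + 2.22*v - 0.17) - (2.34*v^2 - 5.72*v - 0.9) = 3.93*v^2 + 7.94*v + 0.73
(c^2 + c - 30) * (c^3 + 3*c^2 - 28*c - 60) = c^5 + 4*c^4 - 55*c^3 - 178*c^2 + 780*c + 1800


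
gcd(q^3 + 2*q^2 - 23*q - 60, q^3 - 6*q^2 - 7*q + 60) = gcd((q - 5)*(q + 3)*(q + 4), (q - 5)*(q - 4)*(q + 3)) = q^2 - 2*q - 15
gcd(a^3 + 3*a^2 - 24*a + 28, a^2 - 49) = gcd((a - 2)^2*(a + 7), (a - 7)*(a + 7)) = a + 7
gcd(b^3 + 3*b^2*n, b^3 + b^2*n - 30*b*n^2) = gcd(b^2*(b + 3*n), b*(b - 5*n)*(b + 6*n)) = b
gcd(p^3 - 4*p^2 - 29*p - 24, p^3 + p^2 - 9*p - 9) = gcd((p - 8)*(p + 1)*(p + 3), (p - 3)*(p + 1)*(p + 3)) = p^2 + 4*p + 3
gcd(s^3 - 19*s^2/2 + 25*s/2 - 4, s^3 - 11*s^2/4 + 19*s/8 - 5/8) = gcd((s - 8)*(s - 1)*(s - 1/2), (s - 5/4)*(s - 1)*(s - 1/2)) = s^2 - 3*s/2 + 1/2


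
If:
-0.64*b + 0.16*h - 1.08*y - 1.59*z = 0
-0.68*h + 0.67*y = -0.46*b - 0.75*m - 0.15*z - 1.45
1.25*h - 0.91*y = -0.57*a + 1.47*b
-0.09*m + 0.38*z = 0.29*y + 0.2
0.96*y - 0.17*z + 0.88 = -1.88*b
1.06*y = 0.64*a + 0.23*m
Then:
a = 1.25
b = -0.55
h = -1.10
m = -2.74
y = 0.16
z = 0.00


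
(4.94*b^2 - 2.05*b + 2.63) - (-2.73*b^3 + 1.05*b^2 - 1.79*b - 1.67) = 2.73*b^3 + 3.89*b^2 - 0.26*b + 4.3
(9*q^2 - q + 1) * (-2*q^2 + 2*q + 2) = -18*q^4 + 20*q^3 + 14*q^2 + 2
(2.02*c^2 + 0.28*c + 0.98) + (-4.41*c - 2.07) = 2.02*c^2 - 4.13*c - 1.09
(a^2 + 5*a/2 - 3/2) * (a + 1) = a^3 + 7*a^2/2 + a - 3/2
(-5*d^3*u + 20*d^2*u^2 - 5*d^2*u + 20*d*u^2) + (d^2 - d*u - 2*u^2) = -5*d^3*u + 20*d^2*u^2 - 5*d^2*u + d^2 + 20*d*u^2 - d*u - 2*u^2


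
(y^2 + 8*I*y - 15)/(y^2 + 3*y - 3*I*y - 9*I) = (y^2 + 8*I*y - 15)/(y^2 + 3*y*(1 - I) - 9*I)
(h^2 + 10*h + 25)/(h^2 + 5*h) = (h + 5)/h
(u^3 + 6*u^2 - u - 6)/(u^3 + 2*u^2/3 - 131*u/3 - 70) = 3*(u^2 - 1)/(3*u^2 - 16*u - 35)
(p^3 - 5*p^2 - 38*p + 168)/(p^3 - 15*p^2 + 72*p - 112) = (p + 6)/(p - 4)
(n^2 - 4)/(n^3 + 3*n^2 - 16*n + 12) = (n + 2)/(n^2 + 5*n - 6)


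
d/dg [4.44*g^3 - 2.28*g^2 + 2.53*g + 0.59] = 13.32*g^2 - 4.56*g + 2.53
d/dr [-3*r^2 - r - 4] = -6*r - 1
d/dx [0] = 0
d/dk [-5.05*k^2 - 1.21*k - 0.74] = -10.1*k - 1.21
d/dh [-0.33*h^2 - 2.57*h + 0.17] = -0.66*h - 2.57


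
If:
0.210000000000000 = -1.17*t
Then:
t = -0.18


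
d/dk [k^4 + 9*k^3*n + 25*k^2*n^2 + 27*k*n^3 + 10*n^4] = 4*k^3 + 27*k^2*n + 50*k*n^2 + 27*n^3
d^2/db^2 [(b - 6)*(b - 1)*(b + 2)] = 6*b - 10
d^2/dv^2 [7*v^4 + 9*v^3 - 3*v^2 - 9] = 84*v^2 + 54*v - 6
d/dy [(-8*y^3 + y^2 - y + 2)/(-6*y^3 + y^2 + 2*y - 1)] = (-2*y^4 - 44*y^3 + 63*y^2 - 6*y - 3)/(36*y^6 - 12*y^5 - 23*y^4 + 16*y^3 + 2*y^2 - 4*y + 1)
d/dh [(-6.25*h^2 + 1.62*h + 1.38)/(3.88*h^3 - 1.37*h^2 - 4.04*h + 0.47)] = (24.25*h^4 - 12.5712*h^3 + 11.4062*h^2 - 2.0938*h + 6.3366)/(15.0544*h^6 - 10.6312*h^5 - 29.4735*h^4 + 14.7168*h^3 + 15.0338*h^2 - 3.7976*h + 0.2209)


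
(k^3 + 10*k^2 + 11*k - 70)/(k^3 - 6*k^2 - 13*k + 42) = (k^2 + 12*k + 35)/(k^2 - 4*k - 21)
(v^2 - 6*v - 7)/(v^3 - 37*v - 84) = (v + 1)/(v^2 + 7*v + 12)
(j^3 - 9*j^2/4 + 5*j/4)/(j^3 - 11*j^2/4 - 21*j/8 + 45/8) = 2*j*(j - 1)/(2*j^2 - 3*j - 9)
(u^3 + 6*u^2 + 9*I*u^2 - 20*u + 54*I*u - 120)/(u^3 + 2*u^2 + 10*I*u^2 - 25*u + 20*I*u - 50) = (u^2 + u*(6 + 4*I) + 24*I)/(u^2 + u*(2 + 5*I) + 10*I)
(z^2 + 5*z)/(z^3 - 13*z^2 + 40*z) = (z + 5)/(z^2 - 13*z + 40)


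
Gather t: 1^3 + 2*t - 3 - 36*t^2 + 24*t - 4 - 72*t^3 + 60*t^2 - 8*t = -72*t^3 + 24*t^2 + 18*t - 6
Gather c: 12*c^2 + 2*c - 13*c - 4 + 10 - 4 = 12*c^2 - 11*c + 2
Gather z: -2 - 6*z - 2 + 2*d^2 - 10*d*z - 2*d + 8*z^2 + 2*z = 2*d^2 - 2*d + 8*z^2 + z*(-10*d - 4) - 4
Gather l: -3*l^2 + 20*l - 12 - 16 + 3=-3*l^2 + 20*l - 25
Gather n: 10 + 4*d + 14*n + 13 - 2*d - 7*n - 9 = 2*d + 7*n + 14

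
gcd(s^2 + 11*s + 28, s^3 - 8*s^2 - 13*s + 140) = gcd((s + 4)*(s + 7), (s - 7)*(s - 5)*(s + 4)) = s + 4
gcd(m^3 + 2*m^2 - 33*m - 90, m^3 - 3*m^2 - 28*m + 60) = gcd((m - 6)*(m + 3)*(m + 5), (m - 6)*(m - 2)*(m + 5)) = m^2 - m - 30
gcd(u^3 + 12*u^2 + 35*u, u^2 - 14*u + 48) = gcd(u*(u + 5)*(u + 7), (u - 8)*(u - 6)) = 1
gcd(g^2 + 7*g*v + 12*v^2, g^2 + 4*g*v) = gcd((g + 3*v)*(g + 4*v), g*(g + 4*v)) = g + 4*v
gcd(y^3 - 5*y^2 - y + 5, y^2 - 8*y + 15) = y - 5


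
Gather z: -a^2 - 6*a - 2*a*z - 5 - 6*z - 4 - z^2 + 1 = -a^2 - 6*a - z^2 + z*(-2*a - 6) - 8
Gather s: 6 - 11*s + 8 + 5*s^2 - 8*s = 5*s^2 - 19*s + 14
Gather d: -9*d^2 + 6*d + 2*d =-9*d^2 + 8*d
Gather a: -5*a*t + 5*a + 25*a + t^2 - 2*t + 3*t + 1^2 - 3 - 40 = a*(30 - 5*t) + t^2 + t - 42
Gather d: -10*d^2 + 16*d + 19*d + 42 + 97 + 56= -10*d^2 + 35*d + 195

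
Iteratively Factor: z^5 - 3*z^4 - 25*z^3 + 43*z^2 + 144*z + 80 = (z - 5)*(z^4 + 2*z^3 - 15*z^2 - 32*z - 16) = (z - 5)*(z + 1)*(z^3 + z^2 - 16*z - 16) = (z - 5)*(z - 4)*(z + 1)*(z^2 + 5*z + 4) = (z - 5)*(z - 4)*(z + 1)^2*(z + 4)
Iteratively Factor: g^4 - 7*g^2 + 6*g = (g - 1)*(g^3 + g^2 - 6*g) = g*(g - 1)*(g^2 + g - 6) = g*(g - 1)*(g + 3)*(g - 2)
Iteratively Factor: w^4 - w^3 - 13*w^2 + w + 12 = (w - 1)*(w^3 - 13*w - 12) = (w - 4)*(w - 1)*(w^2 + 4*w + 3) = (w - 4)*(w - 1)*(w + 3)*(w + 1)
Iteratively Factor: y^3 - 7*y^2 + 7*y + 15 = (y + 1)*(y^2 - 8*y + 15) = (y - 3)*(y + 1)*(y - 5)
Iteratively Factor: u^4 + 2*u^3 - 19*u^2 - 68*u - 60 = (u + 2)*(u^3 - 19*u - 30) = (u - 5)*(u + 2)*(u^2 + 5*u + 6) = (u - 5)*(u + 2)*(u + 3)*(u + 2)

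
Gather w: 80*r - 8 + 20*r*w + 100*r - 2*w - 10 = 180*r + w*(20*r - 2) - 18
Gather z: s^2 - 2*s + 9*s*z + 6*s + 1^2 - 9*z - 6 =s^2 + 4*s + z*(9*s - 9) - 5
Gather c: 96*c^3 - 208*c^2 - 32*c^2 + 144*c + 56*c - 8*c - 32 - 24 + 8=96*c^3 - 240*c^2 + 192*c - 48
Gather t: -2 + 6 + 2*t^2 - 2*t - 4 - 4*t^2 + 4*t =-2*t^2 + 2*t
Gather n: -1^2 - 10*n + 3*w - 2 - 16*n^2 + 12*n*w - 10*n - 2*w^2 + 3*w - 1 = -16*n^2 + n*(12*w - 20) - 2*w^2 + 6*w - 4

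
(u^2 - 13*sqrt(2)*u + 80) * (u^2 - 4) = u^4 - 13*sqrt(2)*u^3 + 76*u^2 + 52*sqrt(2)*u - 320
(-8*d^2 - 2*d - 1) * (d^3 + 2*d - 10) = -8*d^5 - 2*d^4 - 17*d^3 + 76*d^2 + 18*d + 10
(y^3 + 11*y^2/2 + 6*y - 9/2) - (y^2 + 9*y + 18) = y^3 + 9*y^2/2 - 3*y - 45/2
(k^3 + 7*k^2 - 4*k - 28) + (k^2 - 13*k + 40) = k^3 + 8*k^2 - 17*k + 12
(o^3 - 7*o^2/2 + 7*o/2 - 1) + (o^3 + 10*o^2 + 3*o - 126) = 2*o^3 + 13*o^2/2 + 13*o/2 - 127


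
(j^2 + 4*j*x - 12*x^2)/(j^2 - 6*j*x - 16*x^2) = (-j^2 - 4*j*x + 12*x^2)/(-j^2 + 6*j*x + 16*x^2)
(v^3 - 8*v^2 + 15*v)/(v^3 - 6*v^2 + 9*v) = (v - 5)/(v - 3)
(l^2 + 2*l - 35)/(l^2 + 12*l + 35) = (l - 5)/(l + 5)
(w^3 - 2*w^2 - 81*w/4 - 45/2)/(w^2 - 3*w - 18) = (w^2 + 4*w + 15/4)/(w + 3)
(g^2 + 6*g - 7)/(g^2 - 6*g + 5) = (g + 7)/(g - 5)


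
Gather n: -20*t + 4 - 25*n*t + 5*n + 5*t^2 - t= n*(5 - 25*t) + 5*t^2 - 21*t + 4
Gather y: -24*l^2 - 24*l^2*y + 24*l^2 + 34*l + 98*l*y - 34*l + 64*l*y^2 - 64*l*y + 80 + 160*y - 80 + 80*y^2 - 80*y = y^2*(64*l + 80) + y*(-24*l^2 + 34*l + 80)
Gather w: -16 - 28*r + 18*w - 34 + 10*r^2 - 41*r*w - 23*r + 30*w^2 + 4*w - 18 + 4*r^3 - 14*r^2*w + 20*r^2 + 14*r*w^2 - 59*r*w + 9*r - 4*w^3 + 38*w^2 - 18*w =4*r^3 + 30*r^2 - 42*r - 4*w^3 + w^2*(14*r + 68) + w*(-14*r^2 - 100*r + 4) - 68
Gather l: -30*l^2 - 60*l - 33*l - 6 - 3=-30*l^2 - 93*l - 9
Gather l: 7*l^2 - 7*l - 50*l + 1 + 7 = 7*l^2 - 57*l + 8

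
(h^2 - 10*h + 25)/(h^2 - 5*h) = (h - 5)/h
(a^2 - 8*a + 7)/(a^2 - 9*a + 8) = (a - 7)/(a - 8)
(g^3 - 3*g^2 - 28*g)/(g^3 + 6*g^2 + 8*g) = (g - 7)/(g + 2)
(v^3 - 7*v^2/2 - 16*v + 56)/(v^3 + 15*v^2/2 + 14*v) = (2*v^2 - 15*v + 28)/(v*(2*v + 7))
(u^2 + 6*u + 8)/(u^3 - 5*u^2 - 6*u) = (u^2 + 6*u + 8)/(u*(u^2 - 5*u - 6))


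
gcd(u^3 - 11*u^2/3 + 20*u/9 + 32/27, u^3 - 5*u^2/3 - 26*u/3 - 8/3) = u + 1/3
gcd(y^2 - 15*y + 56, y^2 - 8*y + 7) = y - 7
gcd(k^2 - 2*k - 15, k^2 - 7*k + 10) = k - 5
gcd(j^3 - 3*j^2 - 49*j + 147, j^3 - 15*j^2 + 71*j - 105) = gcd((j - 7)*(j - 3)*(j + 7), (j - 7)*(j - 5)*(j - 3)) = j^2 - 10*j + 21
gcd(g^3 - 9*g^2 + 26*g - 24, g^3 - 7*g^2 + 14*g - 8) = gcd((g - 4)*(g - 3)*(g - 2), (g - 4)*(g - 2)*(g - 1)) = g^2 - 6*g + 8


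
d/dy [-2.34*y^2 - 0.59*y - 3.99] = -4.68*y - 0.59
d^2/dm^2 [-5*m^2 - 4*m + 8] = -10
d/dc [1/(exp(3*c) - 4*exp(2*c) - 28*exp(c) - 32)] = (-3*exp(2*c) + 8*exp(c) + 28)*exp(c)/(-exp(3*c) + 4*exp(2*c) + 28*exp(c) + 32)^2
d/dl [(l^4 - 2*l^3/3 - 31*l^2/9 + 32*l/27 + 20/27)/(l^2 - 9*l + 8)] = (54*l^5 - 747*l^4 + 1188*l^3 + 373*l^2 - 1528*l + 436)/(27*(l^4 - 18*l^3 + 97*l^2 - 144*l + 64))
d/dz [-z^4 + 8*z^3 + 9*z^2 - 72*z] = -4*z^3 + 24*z^2 + 18*z - 72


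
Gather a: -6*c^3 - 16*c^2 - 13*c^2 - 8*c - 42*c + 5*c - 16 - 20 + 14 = -6*c^3 - 29*c^2 - 45*c - 22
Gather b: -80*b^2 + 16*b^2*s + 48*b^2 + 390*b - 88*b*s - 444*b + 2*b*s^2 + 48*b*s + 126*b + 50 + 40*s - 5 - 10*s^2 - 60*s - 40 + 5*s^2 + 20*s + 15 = b^2*(16*s - 32) + b*(2*s^2 - 40*s + 72) - 5*s^2 + 20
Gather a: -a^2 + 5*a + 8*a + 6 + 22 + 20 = -a^2 + 13*a + 48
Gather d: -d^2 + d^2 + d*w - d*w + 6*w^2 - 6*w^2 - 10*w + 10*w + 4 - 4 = 0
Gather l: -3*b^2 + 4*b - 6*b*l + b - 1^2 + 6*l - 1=-3*b^2 + 5*b + l*(6 - 6*b) - 2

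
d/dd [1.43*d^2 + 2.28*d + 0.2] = 2.86*d + 2.28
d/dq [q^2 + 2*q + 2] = 2*q + 2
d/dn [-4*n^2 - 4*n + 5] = -8*n - 4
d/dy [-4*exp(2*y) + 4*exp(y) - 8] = (4 - 8*exp(y))*exp(y)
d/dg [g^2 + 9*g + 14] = 2*g + 9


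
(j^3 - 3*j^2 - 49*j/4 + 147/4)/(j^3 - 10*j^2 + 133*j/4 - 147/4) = (2*j + 7)/(2*j - 7)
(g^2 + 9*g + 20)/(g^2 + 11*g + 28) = (g + 5)/(g + 7)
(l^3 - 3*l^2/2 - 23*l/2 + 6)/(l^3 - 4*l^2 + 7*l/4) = 2*(l^2 - l - 12)/(l*(2*l - 7))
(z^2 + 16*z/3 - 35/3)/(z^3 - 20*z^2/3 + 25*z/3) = (z + 7)/(z*(z - 5))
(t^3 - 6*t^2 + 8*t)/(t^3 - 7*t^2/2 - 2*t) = 2*(t - 2)/(2*t + 1)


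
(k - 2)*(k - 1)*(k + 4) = k^3 + k^2 - 10*k + 8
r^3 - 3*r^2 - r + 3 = (r - 3)*(r - 1)*(r + 1)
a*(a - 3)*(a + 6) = a^3 + 3*a^2 - 18*a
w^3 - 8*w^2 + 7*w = w*(w - 7)*(w - 1)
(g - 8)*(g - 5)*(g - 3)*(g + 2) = g^4 - 14*g^3 + 47*g^2 + 38*g - 240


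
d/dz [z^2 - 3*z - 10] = 2*z - 3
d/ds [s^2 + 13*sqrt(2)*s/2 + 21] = 2*s + 13*sqrt(2)/2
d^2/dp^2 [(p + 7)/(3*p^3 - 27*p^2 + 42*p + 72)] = 2*((p + 7)*(3*p^2 - 18*p + 14)^2 + (-3*p^2 + 18*p - 3*(p - 3)*(p + 7) - 14)*(p^3 - 9*p^2 + 14*p + 24))/(3*(p^3 - 9*p^2 + 14*p + 24)^3)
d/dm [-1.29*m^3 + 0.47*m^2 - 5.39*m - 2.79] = -3.87*m^2 + 0.94*m - 5.39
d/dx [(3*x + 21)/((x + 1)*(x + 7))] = -3/(x^2 + 2*x + 1)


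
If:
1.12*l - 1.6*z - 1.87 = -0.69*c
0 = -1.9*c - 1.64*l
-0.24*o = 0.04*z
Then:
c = -2.63348052990767*z - 3.07788036932959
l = 3.05098354074669*z + 3.56583701324769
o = -0.166666666666667*z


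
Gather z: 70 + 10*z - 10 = 10*z + 60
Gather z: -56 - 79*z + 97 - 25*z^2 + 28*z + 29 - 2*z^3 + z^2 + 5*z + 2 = -2*z^3 - 24*z^2 - 46*z + 72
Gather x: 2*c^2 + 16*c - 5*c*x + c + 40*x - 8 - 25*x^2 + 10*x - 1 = 2*c^2 + 17*c - 25*x^2 + x*(50 - 5*c) - 9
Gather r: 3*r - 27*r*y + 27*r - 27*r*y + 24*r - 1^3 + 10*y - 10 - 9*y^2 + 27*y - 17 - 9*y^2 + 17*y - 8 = r*(54 - 54*y) - 18*y^2 + 54*y - 36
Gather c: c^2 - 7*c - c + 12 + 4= c^2 - 8*c + 16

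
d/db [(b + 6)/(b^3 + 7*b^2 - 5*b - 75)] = (-2*b^2 - 15*b - 9)/(b^5 + 9*b^4 - 6*b^3 - 190*b^2 - 75*b + 1125)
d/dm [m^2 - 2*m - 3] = 2*m - 2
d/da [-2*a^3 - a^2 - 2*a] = -6*a^2 - 2*a - 2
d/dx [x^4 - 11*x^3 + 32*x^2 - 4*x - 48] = 4*x^3 - 33*x^2 + 64*x - 4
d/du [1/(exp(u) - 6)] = -exp(u)/(exp(u) - 6)^2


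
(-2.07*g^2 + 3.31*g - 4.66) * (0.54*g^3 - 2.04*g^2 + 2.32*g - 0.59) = -1.1178*g^5 + 6.0102*g^4 - 14.0712*g^3 + 18.4069*g^2 - 12.7641*g + 2.7494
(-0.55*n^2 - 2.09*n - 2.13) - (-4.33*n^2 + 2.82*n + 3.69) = 3.78*n^2 - 4.91*n - 5.82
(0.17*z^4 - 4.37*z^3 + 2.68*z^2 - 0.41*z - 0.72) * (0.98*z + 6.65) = 0.1666*z^5 - 3.1521*z^4 - 26.4341*z^3 + 17.4202*z^2 - 3.4321*z - 4.788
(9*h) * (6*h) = 54*h^2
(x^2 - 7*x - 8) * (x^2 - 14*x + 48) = x^4 - 21*x^3 + 138*x^2 - 224*x - 384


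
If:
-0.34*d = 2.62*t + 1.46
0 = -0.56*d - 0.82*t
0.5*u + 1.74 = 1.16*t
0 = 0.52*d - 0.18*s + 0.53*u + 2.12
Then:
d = 1.01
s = -0.26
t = -0.69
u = -5.08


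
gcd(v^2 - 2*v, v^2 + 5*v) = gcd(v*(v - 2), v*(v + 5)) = v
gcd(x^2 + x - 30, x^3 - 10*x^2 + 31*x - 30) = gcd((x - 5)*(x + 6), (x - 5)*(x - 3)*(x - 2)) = x - 5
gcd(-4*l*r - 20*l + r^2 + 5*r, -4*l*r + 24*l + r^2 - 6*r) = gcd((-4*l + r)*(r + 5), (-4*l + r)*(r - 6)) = -4*l + r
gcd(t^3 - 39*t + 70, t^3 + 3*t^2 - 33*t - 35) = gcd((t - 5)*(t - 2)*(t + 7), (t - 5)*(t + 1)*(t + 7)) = t^2 + 2*t - 35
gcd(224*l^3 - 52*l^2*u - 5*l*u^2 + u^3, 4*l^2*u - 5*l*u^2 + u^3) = -4*l + u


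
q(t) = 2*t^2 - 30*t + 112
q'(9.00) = 6.00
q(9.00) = 4.00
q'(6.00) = -6.00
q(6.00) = 4.00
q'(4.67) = -11.32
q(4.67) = 15.52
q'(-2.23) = -38.92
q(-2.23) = 188.85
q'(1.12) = -25.52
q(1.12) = 80.91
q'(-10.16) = -70.64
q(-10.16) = 623.25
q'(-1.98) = -37.92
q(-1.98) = 179.24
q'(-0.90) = -33.60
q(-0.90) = 140.62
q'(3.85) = -14.60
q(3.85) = 26.14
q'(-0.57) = -32.28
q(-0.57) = 129.75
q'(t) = 4*t - 30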